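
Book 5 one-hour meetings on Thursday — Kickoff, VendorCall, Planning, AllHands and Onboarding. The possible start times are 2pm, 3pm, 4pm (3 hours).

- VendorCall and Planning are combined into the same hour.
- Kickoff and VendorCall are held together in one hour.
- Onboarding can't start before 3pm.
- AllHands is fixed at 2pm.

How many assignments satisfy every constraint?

Splitting on Kickoff: it can be 2pm (2), 3pm (2), 4pm (2). Listing each branch's schedules as (VendorCall, Planning, AllHands, Onboarding):
Kickoff=2pm: (2pm,2pm,2pm,3pm) (2pm,2pm,2pm,4pm) — 2.
Kickoff=3pm: (3pm,3pm,2pm,3pm) (3pm,3pm,2pm,4pm) — 2.
Kickoff=4pm: (4pm,4pm,2pm,3pm) (4pm,4pm,2pm,4pm) — 2.
Summing: 2 + 2 + 2 = 6.

6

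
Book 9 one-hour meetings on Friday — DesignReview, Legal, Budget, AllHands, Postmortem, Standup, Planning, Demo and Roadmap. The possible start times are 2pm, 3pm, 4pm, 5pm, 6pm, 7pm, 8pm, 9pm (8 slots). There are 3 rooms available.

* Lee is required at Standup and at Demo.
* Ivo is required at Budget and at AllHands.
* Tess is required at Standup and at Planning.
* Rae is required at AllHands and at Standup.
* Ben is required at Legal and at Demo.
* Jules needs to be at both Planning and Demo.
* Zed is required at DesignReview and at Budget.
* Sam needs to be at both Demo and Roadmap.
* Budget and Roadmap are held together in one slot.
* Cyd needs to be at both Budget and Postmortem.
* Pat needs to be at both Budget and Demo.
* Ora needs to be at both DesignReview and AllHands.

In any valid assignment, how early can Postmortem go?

2pm

Postmortem at 2pm is achievable: Standup=3pm, Roadmap=3pm, Demo=5pm, DesignReview=2pm, Budget=3pm, Planning=4pm, Legal=2pm, AllHands=4pm, Postmortem=2pm.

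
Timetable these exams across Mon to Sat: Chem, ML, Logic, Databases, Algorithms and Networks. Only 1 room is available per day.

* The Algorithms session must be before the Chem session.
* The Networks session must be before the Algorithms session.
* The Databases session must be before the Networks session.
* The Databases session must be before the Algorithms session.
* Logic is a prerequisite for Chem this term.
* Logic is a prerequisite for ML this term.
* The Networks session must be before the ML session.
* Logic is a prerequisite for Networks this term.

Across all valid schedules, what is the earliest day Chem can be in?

Precedence pushes Chem to at least Thu.
Chem at Fri is achievable: ML=Sat; Databases=Tue; Logic=Mon; Algorithms=Thu; Networks=Wed; Chem=Fri.
Nothing earlier works — the capacity limit rule out every day before Fri.

Fri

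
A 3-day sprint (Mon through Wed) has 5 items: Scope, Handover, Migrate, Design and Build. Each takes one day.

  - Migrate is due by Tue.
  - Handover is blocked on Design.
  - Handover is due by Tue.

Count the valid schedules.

18

Splitting on Scope: it can be Mon (6), Tue (6), Wed (6). Listing each branch's schedules as (Handover, Migrate, Design, Build):
Scope=Mon: (Tue,Mon,Mon,Mon) (Tue,Mon,Mon,Tue) (Tue,Mon,Mon,Wed) (Tue,Tue,Mon,Mon) (Tue,Tue,Mon,Tue) (Tue,Tue,Mon,Wed) — 6.
Scope=Tue: (Tue,Mon,Mon,Mon) (Tue,Mon,Mon,Tue) (Tue,Mon,Mon,Wed) (Tue,Tue,Mon,Mon) (Tue,Tue,Mon,Tue) (Tue,Tue,Mon,Wed) — 6.
Scope=Wed: (Tue,Mon,Mon,Mon) (Tue,Mon,Mon,Tue) (Tue,Mon,Mon,Wed) (Tue,Tue,Mon,Mon) (Tue,Tue,Mon,Tue) (Tue,Tue,Mon,Wed) — 6.
Summing: 6 + 6 + 6 = 18.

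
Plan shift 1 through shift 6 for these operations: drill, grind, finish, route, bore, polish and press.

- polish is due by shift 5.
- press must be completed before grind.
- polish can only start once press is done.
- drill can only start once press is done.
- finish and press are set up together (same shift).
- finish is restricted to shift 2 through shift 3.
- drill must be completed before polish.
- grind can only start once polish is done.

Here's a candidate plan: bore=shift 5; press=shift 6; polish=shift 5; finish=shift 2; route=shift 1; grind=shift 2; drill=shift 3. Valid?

No — it violates: press must be completed before grind

press must be completed before grind — violated.
finish is restricted to shift 2 through shift 3 — holds.
polish is due by shift 5 — holds.
finish and press are set up together (same shift) — violated.
polish can only start once press is done — violated.
drill must be completed before polish — holds.
grind can only start once polish is done — violated.
drill can only start once press is done — violated.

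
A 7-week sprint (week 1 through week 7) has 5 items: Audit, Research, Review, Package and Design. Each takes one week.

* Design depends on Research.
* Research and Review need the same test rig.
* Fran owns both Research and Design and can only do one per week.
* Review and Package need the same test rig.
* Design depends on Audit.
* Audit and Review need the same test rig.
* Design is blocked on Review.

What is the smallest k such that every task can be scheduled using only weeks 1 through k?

3

The precedence chain requires at least 2 distinct weeks.
Could 2 weeks be enough, i.e. nothing placed later than week 2? No: Design must come after Audit (at week 1 or later) → {week 2}; Audit must come before Design (at week 2 or earlier) → {week 1}; Review must come before Design (at week 2 or earlier) → {week 1}; Review can't share with Audit (week 1) → nothing is left.
So 2 weeks is not enough.
3 works (last occupied week: week 3): for example Package -> week 1, Design -> week 3, Review -> week 2, Research -> week 1, Audit -> week 1.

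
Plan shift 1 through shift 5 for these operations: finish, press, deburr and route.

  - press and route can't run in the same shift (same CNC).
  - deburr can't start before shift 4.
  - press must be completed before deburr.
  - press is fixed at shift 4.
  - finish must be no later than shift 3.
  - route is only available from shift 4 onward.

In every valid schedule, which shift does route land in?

shift 5

route's window is shift 4–shift 5.
press is fixed at shift 4, and route can't share a shift with press.
So route must be shift 5.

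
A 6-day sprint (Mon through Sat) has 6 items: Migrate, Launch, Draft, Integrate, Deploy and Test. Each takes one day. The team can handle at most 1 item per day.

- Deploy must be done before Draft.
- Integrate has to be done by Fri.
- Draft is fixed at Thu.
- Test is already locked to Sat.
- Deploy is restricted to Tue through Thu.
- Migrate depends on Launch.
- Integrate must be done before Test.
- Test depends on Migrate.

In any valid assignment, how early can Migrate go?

Tue

Precedence pushes Migrate to at least Tue; downstream work caps Migrate at Fri.
Migrate at Tue is achievable: Launch=Mon, Draft=Thu, Migrate=Tue, Deploy=Wed, Integrate=Fri, Test=Sat.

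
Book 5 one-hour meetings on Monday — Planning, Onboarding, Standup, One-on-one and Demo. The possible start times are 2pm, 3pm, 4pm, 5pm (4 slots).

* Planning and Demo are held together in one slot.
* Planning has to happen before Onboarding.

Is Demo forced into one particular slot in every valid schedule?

Demo can be 2pm (e.g. Planning in 2pm; Standup in 2pm; Demo in 2pm; Onboarding in 3pm; One-on-one in 2pm) or 3pm (e.g. Standup in 2pm; Onboarding in 4pm; One-on-one in 2pm; Planning in 3pm; Demo in 3pm).

No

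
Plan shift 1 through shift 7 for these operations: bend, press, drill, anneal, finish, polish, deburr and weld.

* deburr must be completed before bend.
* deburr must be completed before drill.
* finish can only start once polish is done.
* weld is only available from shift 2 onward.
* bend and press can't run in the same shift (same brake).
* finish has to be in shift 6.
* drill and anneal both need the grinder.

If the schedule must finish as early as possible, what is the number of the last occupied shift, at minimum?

The precedence chain requires at least 2 distinct shifts.
finish can't be placed before shift 6, so the schedule must run through at least shift 6.
6 works (last occupied shift: shift 6): for example press -> shift 1, deburr -> shift 1, finish -> shift 6, polish -> shift 1, weld -> shift 2, bend -> shift 2, anneal -> shift 1, drill -> shift 2.

6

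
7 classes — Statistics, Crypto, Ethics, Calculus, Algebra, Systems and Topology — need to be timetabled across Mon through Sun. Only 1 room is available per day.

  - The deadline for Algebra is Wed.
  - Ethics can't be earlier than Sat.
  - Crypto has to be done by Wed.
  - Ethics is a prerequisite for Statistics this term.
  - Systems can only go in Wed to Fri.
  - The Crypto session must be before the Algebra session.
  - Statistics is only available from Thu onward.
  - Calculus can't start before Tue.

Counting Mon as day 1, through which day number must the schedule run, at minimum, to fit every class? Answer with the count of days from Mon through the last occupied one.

7

The precedence chain requires at least 2 distinct days.
With at most 1 per day and 7 classes, at least 7 days are needed.
Propagating the time windows through the other constraints, Statistics can't land before Sun — that is day 7 counting from Mon — so the schedule must run through at least 7 days.
7 works (last occupied day: Sun): for example Crypto in Mon, Ethics in Sat, Statistics in Sun, Calculus in Thu, Topology in Fri, Systems in Wed, Algebra in Tue.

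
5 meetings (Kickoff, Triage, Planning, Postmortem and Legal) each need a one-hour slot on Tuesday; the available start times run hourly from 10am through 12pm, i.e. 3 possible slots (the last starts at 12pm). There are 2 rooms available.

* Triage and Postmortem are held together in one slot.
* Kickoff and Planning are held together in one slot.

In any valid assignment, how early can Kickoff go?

10am

Kickoff at 10am is achievable: Postmortem in 11am; Legal in 12pm; Planning in 10am; Triage in 11am; Kickoff in 10am.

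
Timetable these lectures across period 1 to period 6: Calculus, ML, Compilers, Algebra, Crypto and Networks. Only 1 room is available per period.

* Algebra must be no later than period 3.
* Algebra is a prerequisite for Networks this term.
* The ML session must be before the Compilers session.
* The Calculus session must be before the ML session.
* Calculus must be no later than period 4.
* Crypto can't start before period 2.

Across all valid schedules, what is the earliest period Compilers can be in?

Precedence pushes Compilers to at least period 3.
Compilers at period 4 is achievable: Algebra=period 1, Networks=period 6, Compilers=period 4, Crypto=period 5, ML=period 3, Calculus=period 2.
Nothing earlier works — the capacity limit rule out every period before period 4.

period 4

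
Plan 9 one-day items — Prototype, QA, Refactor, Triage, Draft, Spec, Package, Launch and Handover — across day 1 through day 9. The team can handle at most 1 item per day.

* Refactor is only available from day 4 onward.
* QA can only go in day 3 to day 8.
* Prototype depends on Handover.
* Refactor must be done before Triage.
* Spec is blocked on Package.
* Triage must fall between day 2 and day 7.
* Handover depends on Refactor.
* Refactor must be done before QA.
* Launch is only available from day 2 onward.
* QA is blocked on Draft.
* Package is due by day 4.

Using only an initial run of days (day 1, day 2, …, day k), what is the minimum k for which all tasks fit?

The precedence chain requires at least 3 distinct days.
With at most 1 per day and 9 tasks, at least 9 days are needed.
Propagating the time windows through the other constraints, Prototype can't land before day 6, so the schedule must run through at least day 6.
9 works (last occupied day: day 9): for example QA -> day 5, Draft -> day 3, Prototype -> day 8, Launch -> day 2, Handover -> day 7, Package -> day 1, Refactor -> day 4, Spec -> day 9, Triage -> day 6.

9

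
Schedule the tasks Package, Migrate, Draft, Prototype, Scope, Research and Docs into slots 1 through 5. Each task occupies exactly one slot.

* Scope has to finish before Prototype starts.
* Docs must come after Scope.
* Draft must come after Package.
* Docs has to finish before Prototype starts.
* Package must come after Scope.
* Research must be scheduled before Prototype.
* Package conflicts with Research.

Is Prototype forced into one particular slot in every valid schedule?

No

Prototype can be 3 (e.g. Draft in 3; Scope in 1; Docs in 2; Package in 2; Research in 1; Migrate in 1; Prototype in 3) or 4 (e.g. Docs in 2, Draft in 3, Package in 2, Scope in 1, Research in 1, Prototype in 4, Migrate in 1).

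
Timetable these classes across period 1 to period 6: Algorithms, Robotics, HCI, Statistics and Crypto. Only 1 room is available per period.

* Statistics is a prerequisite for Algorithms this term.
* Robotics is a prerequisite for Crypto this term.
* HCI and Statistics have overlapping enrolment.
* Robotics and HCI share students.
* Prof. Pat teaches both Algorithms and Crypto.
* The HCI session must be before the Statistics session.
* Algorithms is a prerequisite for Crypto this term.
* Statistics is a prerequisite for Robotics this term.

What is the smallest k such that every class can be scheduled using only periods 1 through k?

5

The precedence chain requires at least 4 distinct periods.
With at most 1 per period and 5 classes, at least 5 periods are needed.
5 works (last occupied period: period 5): for example Algorithms -> period 3; Statistics -> period 2; Crypto -> period 5; HCI -> period 1; Robotics -> period 4.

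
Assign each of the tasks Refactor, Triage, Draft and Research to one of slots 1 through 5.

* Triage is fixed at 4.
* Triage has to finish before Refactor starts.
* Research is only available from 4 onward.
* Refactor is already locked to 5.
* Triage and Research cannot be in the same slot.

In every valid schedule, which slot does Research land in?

5

Research's window is 4–5.
Triage is fixed at 4, and Research can't share a slot with Triage.
So Research must be 5.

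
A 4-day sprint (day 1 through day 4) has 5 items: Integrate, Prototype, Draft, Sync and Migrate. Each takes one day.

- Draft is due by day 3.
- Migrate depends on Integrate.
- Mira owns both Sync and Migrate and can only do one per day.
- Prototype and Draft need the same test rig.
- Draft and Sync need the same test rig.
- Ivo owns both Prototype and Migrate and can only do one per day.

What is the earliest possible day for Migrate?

day 2

Precedence pushes Migrate to at least day 2.
Migrate at day 2 is achievable: Draft in day 1; Migrate in day 2; Sync in day 3; Prototype in day 3; Integrate in day 1.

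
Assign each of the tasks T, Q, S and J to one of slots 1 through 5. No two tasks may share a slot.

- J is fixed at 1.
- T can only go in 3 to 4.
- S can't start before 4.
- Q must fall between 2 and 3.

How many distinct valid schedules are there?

Enumerating: S -> 4, T -> 3, Q -> 2, J -> 1 | T in 3; J in 1; Q in 2; S in 5 | Q=2, J=1, S=5, T=4 | T -> 4; S -> 5; Q -> 3; J -> 1.

4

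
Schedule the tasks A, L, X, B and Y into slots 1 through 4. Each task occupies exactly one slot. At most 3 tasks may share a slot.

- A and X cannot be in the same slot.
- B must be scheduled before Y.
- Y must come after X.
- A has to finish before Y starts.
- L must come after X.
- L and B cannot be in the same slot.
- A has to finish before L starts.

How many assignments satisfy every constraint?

Splitting on A: it can be 1 (12), 2 (12), 3 (6). Listing each branch's schedules as (L, X, B, Y):
A=1: (3,2,1,3) (3,2,1,4) (3,2,2,3) (3,2,2,4) (4,2,1,3) (4,2,1,4) (4,2,2,3) (4,2,2,4) (4,2,3,4) (4,3,1,4) (4,3,2,4) (4,3,3,4) — 12.
A=2: (3,1,1,3) (3,1,1,4) (3,1,2,3) (3,1,2,4) (4,1,1,3) (4,1,1,4) (4,1,2,3) (4,1,2,4) (4,1,3,4) (4,3,1,4) (4,3,2,4) (4,3,3,4) — 12.
A=3: (4,1,1,4) (4,1,2,4) (4,1,3,4) (4,2,1,4) (4,2,2,4) (4,2,3,4) — 6.
Summing: 12 + 12 + 6 = 30.

30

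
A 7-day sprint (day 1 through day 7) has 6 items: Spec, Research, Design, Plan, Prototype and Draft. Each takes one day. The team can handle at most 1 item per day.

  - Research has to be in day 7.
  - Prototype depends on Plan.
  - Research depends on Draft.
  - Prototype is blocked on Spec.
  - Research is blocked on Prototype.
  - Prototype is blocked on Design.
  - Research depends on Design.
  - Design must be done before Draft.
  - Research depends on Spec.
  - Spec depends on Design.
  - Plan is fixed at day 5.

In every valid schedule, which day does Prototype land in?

Plan is fixed at day 5 and must come before Prototype, so Prototype is at least day 6.
Research is fixed at day 7 and must come after Prototype, so Prototype is at most day 6.
So Prototype must be day 6.

day 6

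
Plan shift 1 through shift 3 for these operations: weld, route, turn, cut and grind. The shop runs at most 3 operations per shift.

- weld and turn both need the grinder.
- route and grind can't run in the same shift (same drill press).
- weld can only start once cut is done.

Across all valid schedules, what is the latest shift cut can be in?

shift 2

Downstream work caps cut at shift 2.
cut at shift 2 is achievable: turn -> shift 1; weld -> shift 3; cut -> shift 2; route -> shift 1; grind -> shift 2.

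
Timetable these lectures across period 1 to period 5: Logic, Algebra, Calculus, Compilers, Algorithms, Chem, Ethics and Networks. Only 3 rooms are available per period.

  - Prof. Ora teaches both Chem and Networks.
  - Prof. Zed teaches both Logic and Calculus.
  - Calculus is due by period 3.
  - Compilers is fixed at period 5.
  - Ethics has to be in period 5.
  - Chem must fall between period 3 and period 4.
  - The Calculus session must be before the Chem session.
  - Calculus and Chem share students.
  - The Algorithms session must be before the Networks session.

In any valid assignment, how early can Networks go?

period 2

Precedence pushes Networks to at least period 2.
Networks at period 2 is achievable: Calculus -> period 1; Algorithms -> period 1; Compilers -> period 5; Logic -> period 2; Networks -> period 2; Chem -> period 3; Algebra -> period 1; Ethics -> period 5.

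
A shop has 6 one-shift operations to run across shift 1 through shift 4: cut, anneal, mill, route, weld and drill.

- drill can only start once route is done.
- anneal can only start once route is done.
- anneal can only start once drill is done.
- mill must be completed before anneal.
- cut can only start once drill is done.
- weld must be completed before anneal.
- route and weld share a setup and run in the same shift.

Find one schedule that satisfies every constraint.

anneal=shift 3, cut=shift 3, weld=shift 1, drill=shift 2, route=shift 1, mill=shift 1

Checking: drill(shift 2) before anneal(shift 3); route(shift 1) before anneal(shift 3); weld(shift 1) before anneal(shift 3); mill(shift 1) before anneal(shift 3); route(shift 1) before drill(shift 2); drill(shift 2) before cut(shift 3); route = weld = shift 1.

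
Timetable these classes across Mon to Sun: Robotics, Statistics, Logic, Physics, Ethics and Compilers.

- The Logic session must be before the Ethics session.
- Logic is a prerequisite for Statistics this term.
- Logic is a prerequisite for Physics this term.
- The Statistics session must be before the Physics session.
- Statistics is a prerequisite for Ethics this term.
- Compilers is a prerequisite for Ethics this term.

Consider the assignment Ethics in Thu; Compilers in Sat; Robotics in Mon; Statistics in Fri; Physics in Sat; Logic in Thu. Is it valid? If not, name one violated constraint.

Logic is a prerequisite for Physics this term — holds.
The Logic session must be before the Ethics session — violated.
The Statistics session must be before the Physics session — holds.
Statistics is a prerequisite for Ethics this term — violated.
Logic is a prerequisite for Statistics this term — holds.
Compilers is a prerequisite for Ethics this term — violated.

No — it violates: Compilers is a prerequisite for Ethics this term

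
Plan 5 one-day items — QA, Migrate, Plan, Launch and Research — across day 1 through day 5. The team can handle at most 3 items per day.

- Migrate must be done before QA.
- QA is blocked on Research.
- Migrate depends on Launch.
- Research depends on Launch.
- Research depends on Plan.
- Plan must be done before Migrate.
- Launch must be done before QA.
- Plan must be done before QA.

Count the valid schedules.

34

Splitting on QA: it can be day 3 (1), day 4 (7), day 5 (26). Listing each branch's schedules as (Migrate, Plan, Launch, Research) by day number:
QA=day 3: (2,1,1,2) — 1.
QA=day 4: (2,1,1,2) (2,1,1,3) (3,1,1,2) (3,1,1,3) (3,1,2,3) (3,2,1,3) (3,2,2,3) — 7.
QA=day 5: (2,1,1,2) (2,1,1,3) (2,1,1,4) (3,1,1,2) (3,1,1,3) (3,1,1,4) (3,1,2,3) (3,1,2,4) (3,2,1,3) (3,2,1,4) (3,2,2,3) (3,2,2,4) (4,1,1,2) (4,1,1,3) (4,1,1,4) (4,1,2,3) (4,1,2,4) (4,1,3,4) (4,2,1,3) (4,2,1,4) (4,2,2,3) (4,2,2,4) (4,2,3,4) (4,3,1,4) (4,3,2,4) (4,3,3,4) — 26.
Summing: 1 + 7 + 26 = 34.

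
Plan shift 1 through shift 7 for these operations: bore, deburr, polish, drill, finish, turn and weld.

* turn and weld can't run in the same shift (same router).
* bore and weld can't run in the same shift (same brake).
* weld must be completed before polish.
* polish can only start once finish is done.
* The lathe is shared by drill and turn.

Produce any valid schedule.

polish in shift 2, bore in shift 2, weld in shift 1, drill in shift 1, deburr in shift 1, turn in shift 2, finish in shift 1

Checking: weld(shift 1) before polish(shift 2); finish(shift 1) before polish(shift 2); drill(shift 1) != turn(shift 2); turn(shift 2) != weld(shift 1); bore(shift 2) != weld(shift 1).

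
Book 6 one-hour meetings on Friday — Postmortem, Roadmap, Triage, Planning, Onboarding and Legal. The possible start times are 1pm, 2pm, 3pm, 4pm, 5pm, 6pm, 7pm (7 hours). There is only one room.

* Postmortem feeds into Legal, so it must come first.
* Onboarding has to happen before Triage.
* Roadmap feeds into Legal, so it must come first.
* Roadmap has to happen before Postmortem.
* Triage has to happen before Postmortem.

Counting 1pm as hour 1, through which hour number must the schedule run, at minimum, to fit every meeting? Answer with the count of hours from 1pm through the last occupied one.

The precedence chain requires at least 4 distinct hours.
With at most 1 per hour and 6 meetings, at least 6 hours are needed.
6 works (last occupied hour: 6pm): for example Legal in 5pm; Roadmap in 1pm; Onboarding in 2pm; Postmortem in 4pm; Planning in 6pm; Triage in 3pm.

6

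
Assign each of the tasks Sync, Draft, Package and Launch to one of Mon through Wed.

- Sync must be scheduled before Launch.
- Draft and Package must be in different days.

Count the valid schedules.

18

Splitting on Sync: it can be Mon (12), Tue (6). Listing each branch's schedules as (Draft, Package, Launch):
Sync=Mon: (Mon,Tue,Tue) (Mon,Tue,Wed) (Mon,Wed,Tue) (Mon,Wed,Wed) (Tue,Mon,Tue) (Tue,Mon,Wed) (Tue,Wed,Tue) (Tue,Wed,Wed) (Wed,Mon,Tue) (Wed,Mon,Wed) (Wed,Tue,Tue) (Wed,Tue,Wed) — 12.
Sync=Tue: (Mon,Tue,Wed) (Mon,Wed,Wed) (Tue,Mon,Wed) (Tue,Wed,Wed) (Wed,Mon,Wed) (Wed,Tue,Wed) — 6.
Summing: 12 + 6 = 18.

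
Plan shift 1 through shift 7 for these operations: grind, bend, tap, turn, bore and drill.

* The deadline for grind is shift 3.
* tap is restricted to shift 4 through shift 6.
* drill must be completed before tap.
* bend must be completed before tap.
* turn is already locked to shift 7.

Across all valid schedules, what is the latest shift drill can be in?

Downstream work caps drill at shift 5.
drill at shift 5 is achievable: bend=shift 1, drill=shift 5, tap=shift 6, grind=shift 1, bore=shift 1, turn=shift 7.

shift 5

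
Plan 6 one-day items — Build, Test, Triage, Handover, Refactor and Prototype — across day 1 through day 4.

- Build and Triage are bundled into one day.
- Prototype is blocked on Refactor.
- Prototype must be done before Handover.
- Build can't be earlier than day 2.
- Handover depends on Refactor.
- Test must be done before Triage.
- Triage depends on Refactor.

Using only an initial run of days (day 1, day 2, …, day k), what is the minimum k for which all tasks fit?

The precedence chain requires at least 3 distinct days.
3 works (last occupied day: day 3): for example Triage -> day 2; Handover -> day 3; Prototype -> day 2; Build -> day 2; Test -> day 1; Refactor -> day 1.

3 days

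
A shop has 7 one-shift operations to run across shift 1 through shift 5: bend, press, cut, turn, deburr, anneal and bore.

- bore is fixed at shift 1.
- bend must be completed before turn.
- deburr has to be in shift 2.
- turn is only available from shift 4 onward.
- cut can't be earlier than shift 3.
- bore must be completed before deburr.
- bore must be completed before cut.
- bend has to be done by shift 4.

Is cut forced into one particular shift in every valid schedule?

No

cut can be shift 3 (e.g. bend in shift 1; bore in shift 1; cut in shift 3; anneal in shift 1; deburr in shift 2; turn in shift 4; press in shift 1) or shift 4 (e.g. turn -> shift 4; bore -> shift 1; press -> shift 1; deburr -> shift 2; bend -> shift 1; anneal -> shift 1; cut -> shift 4).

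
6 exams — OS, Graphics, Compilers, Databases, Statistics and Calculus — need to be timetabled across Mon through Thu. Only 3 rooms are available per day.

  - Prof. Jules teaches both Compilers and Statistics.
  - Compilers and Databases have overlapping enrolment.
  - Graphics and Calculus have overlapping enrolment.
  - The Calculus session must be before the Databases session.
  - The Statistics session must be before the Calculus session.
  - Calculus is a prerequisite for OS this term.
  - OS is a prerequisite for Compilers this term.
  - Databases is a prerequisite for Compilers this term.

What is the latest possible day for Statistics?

Downstream work caps Statistics at Mon.
Statistics at Mon is achievable: Compilers=Thu; Databases=Wed; Graphics=Mon; OS=Wed; Statistics=Mon; Calculus=Tue.

Mon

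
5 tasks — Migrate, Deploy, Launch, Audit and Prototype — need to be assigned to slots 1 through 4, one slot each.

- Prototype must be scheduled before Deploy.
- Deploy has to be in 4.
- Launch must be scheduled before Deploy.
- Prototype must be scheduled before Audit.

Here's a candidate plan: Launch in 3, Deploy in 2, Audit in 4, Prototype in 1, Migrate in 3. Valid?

Invalid. Deploy has to be in 4.

Deploy has to be in 4 — violated.
Prototype must be scheduled before Audit — holds.
Launch must be scheduled before Deploy — violated.
Prototype must be scheduled before Deploy — holds.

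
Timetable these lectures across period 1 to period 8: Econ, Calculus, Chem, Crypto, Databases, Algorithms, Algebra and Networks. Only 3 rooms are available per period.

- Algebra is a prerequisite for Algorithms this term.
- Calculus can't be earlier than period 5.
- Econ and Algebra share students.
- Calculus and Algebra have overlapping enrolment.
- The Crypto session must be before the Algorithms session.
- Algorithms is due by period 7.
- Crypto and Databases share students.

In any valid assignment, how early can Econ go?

period 1

Econ at period 1 is achievable: Chem -> period 1, Algebra -> period 2, Networks -> period 2, Crypto -> period 1, Calculus -> period 5, Algorithms -> period 3, Econ -> period 1, Databases -> period 2.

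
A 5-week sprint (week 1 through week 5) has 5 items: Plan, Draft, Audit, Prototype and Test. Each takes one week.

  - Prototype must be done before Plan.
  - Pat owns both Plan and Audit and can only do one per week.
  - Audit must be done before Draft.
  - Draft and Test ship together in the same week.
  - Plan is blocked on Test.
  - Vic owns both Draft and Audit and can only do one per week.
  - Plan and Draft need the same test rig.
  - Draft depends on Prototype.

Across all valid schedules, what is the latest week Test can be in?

Test must be in the same week as Draft, which can't be before week 2, so Test is at least week 2; downstream work caps Test at week 4.
Test at week 4 is achievable: Draft -> week 4, Audit -> week 1, Test -> week 4, Prototype -> week 1, Plan -> week 5.

week 4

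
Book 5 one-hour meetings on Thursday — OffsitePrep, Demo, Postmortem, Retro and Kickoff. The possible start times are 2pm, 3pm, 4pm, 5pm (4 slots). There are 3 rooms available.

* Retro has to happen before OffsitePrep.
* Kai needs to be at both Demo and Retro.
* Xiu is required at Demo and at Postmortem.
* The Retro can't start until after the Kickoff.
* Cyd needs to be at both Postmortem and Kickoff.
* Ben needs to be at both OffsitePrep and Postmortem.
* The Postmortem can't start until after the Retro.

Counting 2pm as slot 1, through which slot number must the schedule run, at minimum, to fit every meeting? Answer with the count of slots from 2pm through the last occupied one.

4

The precedence chain requires at least 3 distinct slots.
With at most 3 per slot and 5 meetings, at least 2 slots are needed.
Could 3 slots be enough, i.e. nothing placed later than 4pm? No: OffsitePrep must come after Retro (at 2pm or later) → {3pm, 4pm}; Retro must come before OffsitePrep (at 4pm or earlier) → {2pm, 3pm}; Retro must come after Kickoff (at 2pm or later) → {3pm}; Postmortem must come after Retro (at 3pm or later) → {4pm}; OffsitePrep can't share with Postmortem (4pm) → {3pm}; OffsitePrep must come after Retro (at 3pm or later) → nothing is left.
So 3 slots is not enough.
4 works (last occupied slot: 5pm): for example Retro in 3pm, Postmortem in 5pm, Demo in 2pm, OffsitePrep in 4pm, Kickoff in 2pm.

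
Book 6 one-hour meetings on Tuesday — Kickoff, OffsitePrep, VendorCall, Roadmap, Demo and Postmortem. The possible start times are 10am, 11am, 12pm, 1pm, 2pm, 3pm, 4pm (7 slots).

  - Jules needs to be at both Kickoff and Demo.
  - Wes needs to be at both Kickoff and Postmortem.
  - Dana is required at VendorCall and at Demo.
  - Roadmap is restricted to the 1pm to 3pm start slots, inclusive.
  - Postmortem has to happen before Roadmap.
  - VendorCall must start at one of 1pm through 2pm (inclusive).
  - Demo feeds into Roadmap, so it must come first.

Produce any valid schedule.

Kickoff -> 11am; Postmortem -> 10am; VendorCall -> 1pm; OffsitePrep -> 10am; Demo -> 10am; Roadmap -> 1pm

Checking: Demo(10am) before Roadmap(1pm); Postmortem(10am) before Roadmap(1pm); Kickoff(11am) != Demo(10am); Kickoff(11am) != Postmortem(10am); VendorCall(1pm) != Demo(10am); Roadmap=1pm in [1pm,3pm]; VendorCall=1pm in [1pm,2pm].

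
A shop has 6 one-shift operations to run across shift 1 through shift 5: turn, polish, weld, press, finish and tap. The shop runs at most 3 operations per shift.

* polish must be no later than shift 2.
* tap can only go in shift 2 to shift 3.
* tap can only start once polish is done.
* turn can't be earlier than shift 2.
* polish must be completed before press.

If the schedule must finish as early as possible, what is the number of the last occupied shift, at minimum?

The precedence chain requires at least 2 distinct shifts.
With at most 3 per shift and 6 operations, at least 2 shifts are needed.
2 works (last occupied shift: shift 2): for example polish -> shift 1, turn -> shift 2, tap -> shift 2, weld -> shift 1, press -> shift 2, finish -> shift 1.

shift 2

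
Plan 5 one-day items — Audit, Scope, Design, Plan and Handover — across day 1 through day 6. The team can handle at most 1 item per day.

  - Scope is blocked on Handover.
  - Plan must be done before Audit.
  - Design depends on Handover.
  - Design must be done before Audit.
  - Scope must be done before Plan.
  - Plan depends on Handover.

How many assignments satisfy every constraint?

Splitting on Audit: it can be day 5 (3), day 6 (15). Listing each branch's schedules as (Scope, Design, Plan, Handover) by day number:
Audit=day 5: (2,3,4,1) (2,4,3,1) (3,2,4,1) — 3.
Audit=day 6: (2,3,4,1) (2,3,5,1) (2,4,3,1) (2,4,5,1) (2,5,3,1) (2,5,4,1) (3,2,4,1) (3,2,5,1) (3,4,5,1) (3,4,5,2) (3,5,4,1) (3,5,4,2) (4,2,5,1) (4,3,5,1) (4,3,5,2) — 15.
Summing: 3 + 15 = 18.

18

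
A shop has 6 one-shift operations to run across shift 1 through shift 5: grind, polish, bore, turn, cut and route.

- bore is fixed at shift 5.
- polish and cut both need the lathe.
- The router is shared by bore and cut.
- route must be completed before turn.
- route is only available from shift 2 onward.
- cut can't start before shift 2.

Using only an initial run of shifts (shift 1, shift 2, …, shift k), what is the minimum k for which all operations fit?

5

The precedence chain requires at least 2 distinct shifts.
bore can't be placed before shift 5, so the schedule must run through at least shift 5.
5 works (last occupied shift: shift 5): for example polish in shift 1, route in shift 2, grind in shift 1, turn in shift 3, cut in shift 2, bore in shift 5.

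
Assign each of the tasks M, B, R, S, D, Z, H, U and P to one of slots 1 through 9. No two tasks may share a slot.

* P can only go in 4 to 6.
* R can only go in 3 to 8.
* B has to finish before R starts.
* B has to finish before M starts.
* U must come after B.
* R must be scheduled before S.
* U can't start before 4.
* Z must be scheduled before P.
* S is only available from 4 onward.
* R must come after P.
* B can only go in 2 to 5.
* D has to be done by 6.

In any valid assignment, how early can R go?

R is available from 3; precedence pushes R to at least 5; R's own window allows nothing later than 8.
R at 5 is achievable: B=2; H=9; P=4; D=1; U=7; S=6; M=8; R=5; Z=3.

5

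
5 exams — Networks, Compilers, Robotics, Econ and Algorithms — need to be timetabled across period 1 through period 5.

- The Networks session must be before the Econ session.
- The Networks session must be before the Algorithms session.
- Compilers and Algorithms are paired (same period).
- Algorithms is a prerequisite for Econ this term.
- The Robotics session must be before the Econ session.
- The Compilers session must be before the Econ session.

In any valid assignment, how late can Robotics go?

Downstream work caps Robotics at period 4.
Robotics at period 4 is achievable: Econ in period 5, Compilers in period 2, Networks in period 1, Robotics in period 4, Algorithms in period 2.

period 4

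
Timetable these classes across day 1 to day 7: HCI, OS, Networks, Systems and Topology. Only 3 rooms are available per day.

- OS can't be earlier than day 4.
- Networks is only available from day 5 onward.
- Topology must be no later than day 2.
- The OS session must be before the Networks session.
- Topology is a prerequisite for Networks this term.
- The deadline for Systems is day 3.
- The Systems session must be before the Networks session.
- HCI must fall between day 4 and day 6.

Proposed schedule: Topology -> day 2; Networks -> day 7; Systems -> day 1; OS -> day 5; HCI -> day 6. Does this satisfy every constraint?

OS can't be earlier than day 4 — holds.
Networks is only available from day 5 onward — holds.
The Systems session must be before the Networks session — holds.
Topology must be no later than day 2 — holds.
The OS session must be before the Networks session — holds.
Only 3 rooms are available per day — holds.
The deadline for Systems is day 3 — holds.
HCI must fall between day 4 and day 6 — holds.
Topology is a prerequisite for Networks this term — holds.

Valid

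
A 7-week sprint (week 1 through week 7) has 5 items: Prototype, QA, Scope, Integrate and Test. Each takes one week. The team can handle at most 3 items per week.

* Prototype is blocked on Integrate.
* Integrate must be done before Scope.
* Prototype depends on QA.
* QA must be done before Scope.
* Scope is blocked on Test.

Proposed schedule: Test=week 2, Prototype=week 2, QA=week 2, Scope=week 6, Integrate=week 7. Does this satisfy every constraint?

The team can handle at most 3 items per week — holds.
Prototype depends on QA — violated.
Prototype is blocked on Integrate — violated.
Scope is blocked on Test — holds.
QA must be done before Scope — holds.
Integrate must be done before Scope — violated.

Invalid. Prototype is blocked on Integrate.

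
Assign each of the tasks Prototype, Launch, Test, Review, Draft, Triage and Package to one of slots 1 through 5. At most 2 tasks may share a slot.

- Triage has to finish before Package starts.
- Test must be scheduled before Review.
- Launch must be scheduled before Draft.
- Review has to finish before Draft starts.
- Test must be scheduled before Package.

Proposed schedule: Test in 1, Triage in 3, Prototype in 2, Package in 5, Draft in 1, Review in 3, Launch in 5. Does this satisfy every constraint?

No — it violates: Launch must be scheduled before Draft

Test must be scheduled before Package — holds.
Triage has to finish before Package starts — holds.
Review has to finish before Draft starts — violated.
Launch must be scheduled before Draft — violated.
At most 2 tasks may share a slot — holds.
Test must be scheduled before Review — holds.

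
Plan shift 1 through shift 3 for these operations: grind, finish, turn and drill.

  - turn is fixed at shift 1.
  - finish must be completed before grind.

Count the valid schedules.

9

Splitting on grind: it can be shift 2 (3), shift 3 (6). Listing each branch's schedules as (finish, turn, drill) by shift number:
grind=shift 2: (1,1,1) (1,1,2) (1,1,3) — 3.
grind=shift 3: (1,1,1) (1,1,2) (1,1,3) (2,1,1) (2,1,2) (2,1,3) — 6.
Summing: 3 + 6 = 9.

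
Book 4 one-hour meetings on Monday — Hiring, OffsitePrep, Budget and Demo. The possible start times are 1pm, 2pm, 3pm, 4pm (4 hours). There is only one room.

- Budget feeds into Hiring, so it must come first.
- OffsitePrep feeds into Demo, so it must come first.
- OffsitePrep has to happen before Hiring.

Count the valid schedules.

Splitting on Hiring: it can be 3pm (2), 4pm (3). Listing each branch's schedules as (OffsitePrep, Budget, Demo):
Hiring=3pm: (1pm,2pm,4pm) (2pm,1pm,4pm) — 2.
Hiring=4pm: (1pm,2pm,3pm) (1pm,3pm,2pm) (2pm,1pm,3pm) — 3.
Summing: 2 + 3 = 5.

5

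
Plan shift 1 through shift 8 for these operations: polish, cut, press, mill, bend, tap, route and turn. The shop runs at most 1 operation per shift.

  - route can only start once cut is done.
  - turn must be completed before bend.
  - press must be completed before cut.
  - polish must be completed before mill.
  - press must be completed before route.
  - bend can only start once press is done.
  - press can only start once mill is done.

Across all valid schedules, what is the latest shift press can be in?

shift 5

Precedence pushes press to at least shift 3; downstream work caps press at shift 6.
press at shift 5 is achievable: tap -> shift 4; cut -> shift 6; bend -> shift 7; turn -> shift 3; press -> shift 5; route -> shift 8; mill -> shift 2; polish -> shift 1.
Nothing later works — the capacity limit rule out every shift after shift 5.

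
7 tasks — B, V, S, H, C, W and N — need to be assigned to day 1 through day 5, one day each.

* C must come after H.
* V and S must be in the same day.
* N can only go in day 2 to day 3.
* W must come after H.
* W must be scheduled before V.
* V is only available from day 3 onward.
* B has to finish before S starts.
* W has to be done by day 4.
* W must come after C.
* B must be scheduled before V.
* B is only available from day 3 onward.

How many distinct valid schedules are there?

Splitting on B: it can be day 3 (10), day 4 (8). Listing each branch's schedules as (V, S, H, C, W, N) by day number:
B=day 3: (4,4,1,2,3,2) (4,4,1,2,3,3) (5,5,1,2,3,2) (5,5,1,2,3,3) (5,5,1,2,4,2) (5,5,1,2,4,3) (5,5,1,3,4,2) (5,5,1,3,4,3) (5,5,2,3,4,2) (5,5,2,3,4,3) — 10.
B=day 4: (5,5,1,2,3,2) (5,5,1,2,3,3) (5,5,1,2,4,2) (5,5,1,2,4,3) (5,5,1,3,4,2) (5,5,1,3,4,3) (5,5,2,3,4,2) (5,5,2,3,4,3) — 8.
Summing: 10 + 8 = 18.

18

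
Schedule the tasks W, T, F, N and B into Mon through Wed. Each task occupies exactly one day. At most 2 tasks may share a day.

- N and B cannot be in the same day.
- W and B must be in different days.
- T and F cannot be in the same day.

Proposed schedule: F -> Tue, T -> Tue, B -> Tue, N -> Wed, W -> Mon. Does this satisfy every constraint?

Invalid. T and F cannot be in the same day.

W and B must be in different days — holds.
N and B cannot be in the same day — holds.
At most 2 tasks may share a day — violated.
T and F cannot be in the same day — violated.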